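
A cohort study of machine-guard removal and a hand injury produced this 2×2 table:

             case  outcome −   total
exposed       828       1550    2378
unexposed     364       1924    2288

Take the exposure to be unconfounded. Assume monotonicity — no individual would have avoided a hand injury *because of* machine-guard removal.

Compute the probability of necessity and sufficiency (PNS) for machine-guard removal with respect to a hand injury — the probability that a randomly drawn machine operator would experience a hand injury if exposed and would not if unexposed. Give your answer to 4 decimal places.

p₁ = P(outcome | exposed) = 828/2378 = 0.34819
p₀ = P(outcome | unexposed) = 364/2288 = 0.15909
Under exogeneity and monotonicity, PNS = p₁ − p₀.
PNS = 0.34819 − 0.15909 = 0.1891

PNS ≈ 0.1891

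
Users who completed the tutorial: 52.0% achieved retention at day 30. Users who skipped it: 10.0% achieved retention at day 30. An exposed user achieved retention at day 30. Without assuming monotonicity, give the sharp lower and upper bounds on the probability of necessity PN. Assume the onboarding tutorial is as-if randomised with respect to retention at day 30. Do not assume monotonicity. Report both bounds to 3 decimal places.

0.808 ≤ PN ≤ 1.000

p₁ = 0.52, p₀ = 0.1.
Under exogeneity alone the bounds on PN are max{0,(p₁−p₀)/p₁} ≤ PN ≤ min{1,(1−p₀)/p₁}.
  lower = (p₁ − p₀)/p₁ = 0.42 / 0.52 ≈ 0.8077
  upper = min{1, (1 − p₀)/p₁} = 0.9 / 0.52 ≈ 1.7308 → capped at 1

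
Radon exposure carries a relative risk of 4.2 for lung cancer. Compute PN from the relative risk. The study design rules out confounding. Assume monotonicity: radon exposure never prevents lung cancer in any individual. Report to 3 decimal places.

PN ≈ 0.762

Under exogeneity and monotonicity, PN = (RR − 1) / RR = 1 − 1/RR.
PN = (4.2 − 1) / 4.2 = 3.2 / 4.2 ≈ 0.7619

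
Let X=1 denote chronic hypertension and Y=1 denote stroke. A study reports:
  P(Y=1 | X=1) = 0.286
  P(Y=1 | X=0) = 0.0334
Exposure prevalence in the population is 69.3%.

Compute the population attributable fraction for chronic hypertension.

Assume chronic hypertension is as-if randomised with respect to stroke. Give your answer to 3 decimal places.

Let p₁ = 0.286, p₀ = 0.0334.
Overall risk P(Y=1) = π·p₁ + (1−π)·p₀ = 0.693×0.286 + 0.307×0.0334 = 0.20845.
Under exogeneity, PAF = [P(Y=1) − p₀] / P(Y=1).
PAF = (0.20845 − 0.0334) / 0.20845 ≈ 0.8398

PAF ≈ 0.840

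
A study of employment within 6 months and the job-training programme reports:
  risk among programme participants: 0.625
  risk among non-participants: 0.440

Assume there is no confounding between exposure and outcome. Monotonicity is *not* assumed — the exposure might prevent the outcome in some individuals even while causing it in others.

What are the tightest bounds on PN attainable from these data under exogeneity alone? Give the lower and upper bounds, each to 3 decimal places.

Let p₁ = 0.625, p₀ = 0.44.
Under exogeneity alone the bounds on PN are max{0,(p₁−p₀)/p₁} ≤ PN ≤ min{1,(1−p₀)/p₁}.
  lower = (p₁ − p₀)/p₁ = 0.185 / 0.625 ≈ 0.2960
  upper = min{1, (1 − p₀)/p₁} = 0.56 / 0.625 ≈ 0.8960

0.296 ≤ PN ≤ 0.896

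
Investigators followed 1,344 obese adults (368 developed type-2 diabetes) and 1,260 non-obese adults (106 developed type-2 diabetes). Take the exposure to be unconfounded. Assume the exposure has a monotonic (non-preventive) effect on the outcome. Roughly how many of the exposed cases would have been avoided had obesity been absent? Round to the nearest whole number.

about 255 cases

p₁ = P(outcome | exposed) = 368/1344 = 0.27381
p₀ = P(outcome | unexposed) = 106/1260 = 0.084127
PN = (p₁ − p₀)/p₁ = (0.27381 − 0.084127) / 0.27381 ≈ 0.69275.
Attributable cases ≈ PN × (exposed cases) = 0.69275 × 368 ≈ 254.93.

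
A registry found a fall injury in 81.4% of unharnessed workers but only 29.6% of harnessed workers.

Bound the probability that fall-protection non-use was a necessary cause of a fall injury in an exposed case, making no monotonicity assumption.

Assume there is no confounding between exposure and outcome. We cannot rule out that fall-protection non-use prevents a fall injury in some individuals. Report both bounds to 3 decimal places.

0.636 ≤ PN ≤ 0.865

p₁ = 0.814, p₀ = 0.296.
Under exogeneity alone the bounds on PN are max{0,(p₁−p₀)/p₁} ≤ PN ≤ min{1,(1−p₀)/p₁}.
  lower = (p₁ − p₀)/p₁ = 0.518 / 0.814 ≈ 0.6364
  upper = min{1, (1 − p₀)/p₁} = 0.704 / 0.814 ≈ 0.8649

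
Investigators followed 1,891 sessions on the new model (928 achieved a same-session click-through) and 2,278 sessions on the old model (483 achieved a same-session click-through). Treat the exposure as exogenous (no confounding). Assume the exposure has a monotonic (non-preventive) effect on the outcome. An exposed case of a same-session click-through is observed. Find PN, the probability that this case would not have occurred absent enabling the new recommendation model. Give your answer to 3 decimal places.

p₁ = P(outcome | exposed) = 928/1891 = 0.49075
p₀ = P(outcome | unexposed) = 483/2278 = 0.21203
Under exogeneity and monotonicity, PN = (p₁ − p₀) / p₁.
PN = (0.49075 − 0.21203) / 0.49075 = 0.27872 / 0.49075 ≈ 0.5679

PN ≈ 0.568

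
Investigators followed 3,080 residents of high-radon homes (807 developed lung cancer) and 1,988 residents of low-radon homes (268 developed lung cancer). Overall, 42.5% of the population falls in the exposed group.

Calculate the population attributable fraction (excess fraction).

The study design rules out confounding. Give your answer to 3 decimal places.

p₁ = P(outcome | exposed) = 807/3080 = 0.26201
p₀ = P(outcome | unexposed) = 268/1988 = 0.13481
Overall risk P(Y=1) = π·p₁ + (1−π)·p₀ = 0.425×0.26201 + 0.575×0.13481 = 0.18887.
Under exogeneity, PAF = [P(Y=1) − p₀] / P(Y=1).
PAF = (0.18887 − 0.13481) / 0.18887 ≈ 0.2862

PAF ≈ 0.286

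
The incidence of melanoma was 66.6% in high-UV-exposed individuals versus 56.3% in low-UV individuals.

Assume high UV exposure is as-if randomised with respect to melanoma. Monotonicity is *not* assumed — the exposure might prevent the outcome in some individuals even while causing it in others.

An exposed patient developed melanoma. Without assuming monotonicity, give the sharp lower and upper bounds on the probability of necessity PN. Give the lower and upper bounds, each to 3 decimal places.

0.155 ≤ PN ≤ 0.656

p₁ = 0.666, p₀ = 0.563.
Under exogeneity alone the bounds on PN are max{0,(p₁−p₀)/p₁} ≤ PN ≤ min{1,(1−p₀)/p₁}.
  lower = (p₁ − p₀)/p₁ = 0.103 / 0.666 ≈ 0.1547
  upper = min{1, (1 − p₀)/p₁} = 0.437 / 0.666 ≈ 0.6562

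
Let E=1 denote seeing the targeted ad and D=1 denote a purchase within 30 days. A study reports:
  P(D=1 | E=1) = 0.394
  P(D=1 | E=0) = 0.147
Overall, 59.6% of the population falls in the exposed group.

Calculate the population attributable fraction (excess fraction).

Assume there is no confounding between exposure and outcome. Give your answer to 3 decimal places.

PAF ≈ 0.500

Let p₁ = 0.394, p₀ = 0.147.
Overall risk P(Y=1) = π·p₁ + (1−π)·p₀ = 0.596×0.394 + 0.404×0.147 = 0.29421.
Under exogeneity, PAF = [P(Y=1) − p₀] / P(Y=1).
PAF = (0.29421 − 0.147) / 0.29421 ≈ 0.5004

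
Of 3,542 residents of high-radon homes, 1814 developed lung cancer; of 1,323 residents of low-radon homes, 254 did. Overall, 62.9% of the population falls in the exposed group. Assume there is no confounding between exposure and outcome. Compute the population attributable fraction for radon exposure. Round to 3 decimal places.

p₁ = P(outcome | exposed) = 1814/3542 = 0.51214
p₀ = P(outcome | unexposed) = 254/1323 = 0.19199
Overall risk P(Y=1) = π·p₁ + (1−π)·p₀ = 0.629×0.51214 + 0.371×0.19199 = 0.39336.
Under exogeneity, PAF = [P(Y=1) − p₀] / P(Y=1).
PAF = (0.39336 − 0.19199) / 0.39336 ≈ 0.5119

PAF ≈ 0.512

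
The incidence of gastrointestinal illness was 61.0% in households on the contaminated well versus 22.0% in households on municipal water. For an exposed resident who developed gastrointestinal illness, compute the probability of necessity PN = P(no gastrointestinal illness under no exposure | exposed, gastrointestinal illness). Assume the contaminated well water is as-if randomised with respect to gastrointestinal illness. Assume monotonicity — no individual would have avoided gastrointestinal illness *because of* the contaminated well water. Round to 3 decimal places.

PN ≈ 0.639

p₁ = 0.61, p₀ = 0.22.
Under exogeneity and monotonicity, PN = (p₁ − p₀) / p₁.
PN = (0.61 − 0.22) / 0.61 = 0.39 / 0.61 ≈ 0.6393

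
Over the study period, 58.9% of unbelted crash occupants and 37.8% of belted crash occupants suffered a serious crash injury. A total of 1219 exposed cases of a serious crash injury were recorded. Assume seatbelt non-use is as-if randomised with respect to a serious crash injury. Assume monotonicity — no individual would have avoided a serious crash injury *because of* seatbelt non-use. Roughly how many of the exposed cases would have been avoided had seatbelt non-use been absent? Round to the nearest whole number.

p₁ = 0.589, p₀ = 0.378.
PN = (p₁ − p₀)/p₁ = (0.589 − 0.378) / 0.589 ≈ 0.35823.
Attributable cases ≈ PN × (exposed cases) = 0.35823 × 1219 ≈ 436.69.

about 437 cases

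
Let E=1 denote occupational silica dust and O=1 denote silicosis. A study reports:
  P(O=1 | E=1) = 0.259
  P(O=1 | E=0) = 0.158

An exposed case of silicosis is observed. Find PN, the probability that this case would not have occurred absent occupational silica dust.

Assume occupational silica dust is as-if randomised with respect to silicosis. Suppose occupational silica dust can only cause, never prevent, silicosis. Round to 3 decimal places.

PN ≈ 0.390

Let p₁ = 0.259, p₀ = 0.158.
Under exogeneity and monotonicity, PN = (p₁ − p₀) / p₁.
PN = (0.259 − 0.158) / 0.259 = 0.101 / 0.259 ≈ 0.3900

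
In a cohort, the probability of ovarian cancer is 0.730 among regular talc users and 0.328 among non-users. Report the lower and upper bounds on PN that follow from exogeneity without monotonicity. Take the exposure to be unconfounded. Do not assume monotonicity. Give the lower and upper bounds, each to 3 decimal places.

Let p₁ = 0.73, p₀ = 0.328.
Under exogeneity alone the bounds on PN are max{0,(p₁−p₀)/p₁} ≤ PN ≤ min{1,(1−p₀)/p₁}.
  lower = (p₁ − p₀)/p₁ = 0.402 / 0.73 ≈ 0.5507
  upper = min{1, (1 − p₀)/p₁} = 0.672 / 0.73 ≈ 0.9205

0.551 ≤ PN ≤ 0.921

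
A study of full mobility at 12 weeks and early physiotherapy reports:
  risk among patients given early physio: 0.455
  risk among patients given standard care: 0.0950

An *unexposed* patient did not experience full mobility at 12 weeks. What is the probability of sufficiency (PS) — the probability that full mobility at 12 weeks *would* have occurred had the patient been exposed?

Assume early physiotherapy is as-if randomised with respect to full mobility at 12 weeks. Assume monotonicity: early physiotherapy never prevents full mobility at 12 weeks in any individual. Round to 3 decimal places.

Let p₁ = 0.455, p₀ = 0.095.
Under exogeneity and monotonicity, PS = (p₁ − p₀) / (1 − p₀).
PS = (0.455 − 0.095) / (1 − 0.095) = 0.36 / 0.905 ≈ 0.3978

PS ≈ 0.398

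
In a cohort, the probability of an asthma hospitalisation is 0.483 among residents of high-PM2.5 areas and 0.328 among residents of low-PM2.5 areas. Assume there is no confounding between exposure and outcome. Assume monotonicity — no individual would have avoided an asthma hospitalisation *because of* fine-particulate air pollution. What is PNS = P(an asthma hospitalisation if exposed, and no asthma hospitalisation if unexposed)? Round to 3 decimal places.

PNS ≈ 0.155

Let p₁ = 0.483, p₀ = 0.328.
Under exogeneity and monotonicity, PNS = p₁ − p₀.
PNS = 0.483 − 0.328 = 0.155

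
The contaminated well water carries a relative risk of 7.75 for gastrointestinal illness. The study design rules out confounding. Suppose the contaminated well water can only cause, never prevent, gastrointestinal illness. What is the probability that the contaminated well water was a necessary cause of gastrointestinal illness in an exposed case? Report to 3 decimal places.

Under exogeneity and monotonicity, PN = (RR − 1) / RR = 1 − 1/RR.
PN = (7.75 − 1) / 7.75 = 6.75 / 7.75 ≈ 0.8710

PN ≈ 0.871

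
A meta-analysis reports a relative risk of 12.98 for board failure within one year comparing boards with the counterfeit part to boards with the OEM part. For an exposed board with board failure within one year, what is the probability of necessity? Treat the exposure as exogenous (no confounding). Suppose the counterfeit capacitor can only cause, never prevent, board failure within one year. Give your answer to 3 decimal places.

PN ≈ 0.923

Under exogeneity and monotonicity, PN = (RR − 1) / RR = 1 − 1/RR.
PN = (12.98 − 1) / 12.98 = 11.98 / 12.98 ≈ 0.9230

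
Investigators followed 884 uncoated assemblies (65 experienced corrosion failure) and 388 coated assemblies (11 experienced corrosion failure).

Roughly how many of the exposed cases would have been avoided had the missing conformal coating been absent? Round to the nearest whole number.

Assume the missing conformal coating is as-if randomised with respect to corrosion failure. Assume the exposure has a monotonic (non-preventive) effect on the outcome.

p₁ = P(outcome | exposed) = 65/884 = 0.073529
p₀ = P(outcome | unexposed) = 11/388 = 0.028351
PN = (p₁ − p₀)/p₁ = (0.073529 − 0.028351) / 0.073529 ≈ 0.61443.
Attributable cases ≈ PN × (exposed cases) = 0.61443 × 65 ≈ 39.94.

about 40 cases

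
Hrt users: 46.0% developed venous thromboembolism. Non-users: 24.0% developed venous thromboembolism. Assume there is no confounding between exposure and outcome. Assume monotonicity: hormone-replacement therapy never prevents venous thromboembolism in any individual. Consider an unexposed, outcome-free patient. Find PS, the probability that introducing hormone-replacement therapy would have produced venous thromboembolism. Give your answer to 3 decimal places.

p₁ = 0.46, p₀ = 0.24.
Under exogeneity and monotonicity, PS = (p₁ − p₀) / (1 − p₀).
PS = (0.46 − 0.24) / (1 − 0.24) = 0.22 / 0.76 ≈ 0.2895

PS ≈ 0.289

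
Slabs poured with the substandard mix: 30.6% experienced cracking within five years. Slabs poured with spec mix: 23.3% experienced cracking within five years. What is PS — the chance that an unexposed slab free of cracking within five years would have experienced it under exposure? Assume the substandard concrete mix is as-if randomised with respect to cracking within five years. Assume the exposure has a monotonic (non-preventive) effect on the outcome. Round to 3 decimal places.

p₁ = 0.306, p₀ = 0.233.
Under exogeneity and monotonicity, PS = (p₁ − p₀) / (1 − p₀).
PS = (0.306 − 0.233) / (1 − 0.233) = 0.073 / 0.767 ≈ 0.0952

PS ≈ 0.095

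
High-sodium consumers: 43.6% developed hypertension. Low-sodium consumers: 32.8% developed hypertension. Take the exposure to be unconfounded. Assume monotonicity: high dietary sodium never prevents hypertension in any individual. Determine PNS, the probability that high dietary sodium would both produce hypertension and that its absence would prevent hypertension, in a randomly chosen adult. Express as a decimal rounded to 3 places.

PNS ≈ 0.108

p₁ = 0.436, p₀ = 0.328.
Under exogeneity and monotonicity, PNS = p₁ − p₀.
PNS = 0.436 − 0.328 = 0.108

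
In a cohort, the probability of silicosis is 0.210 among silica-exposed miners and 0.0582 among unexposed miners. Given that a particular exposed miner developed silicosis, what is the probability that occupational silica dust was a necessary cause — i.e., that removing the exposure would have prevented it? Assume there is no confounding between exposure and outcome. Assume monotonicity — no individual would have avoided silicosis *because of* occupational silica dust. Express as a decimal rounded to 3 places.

Let p₁ = 0.21, p₀ = 0.0582.
Under exogeneity and monotonicity, PN = (p₁ − p₀) / p₁.
PN = (0.21 − 0.0582) / 0.21 = 0.1518 / 0.21 ≈ 0.7229

PN ≈ 0.723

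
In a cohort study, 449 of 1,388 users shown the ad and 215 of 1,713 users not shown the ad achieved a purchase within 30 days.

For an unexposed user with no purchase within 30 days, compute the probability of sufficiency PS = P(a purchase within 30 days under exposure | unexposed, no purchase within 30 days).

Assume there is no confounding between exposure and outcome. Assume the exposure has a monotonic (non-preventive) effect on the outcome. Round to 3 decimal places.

PS ≈ 0.226

p₁ = P(outcome | exposed) = 449/1388 = 0.32349
p₀ = P(outcome | unexposed) = 215/1713 = 0.12551
Under exogeneity and monotonicity, PS = (p₁ − p₀) / (1 − p₀).
PS = (0.32349 − 0.12551) / (1 − 0.12551) = 0.19798 / 0.87449 ≈ 0.2264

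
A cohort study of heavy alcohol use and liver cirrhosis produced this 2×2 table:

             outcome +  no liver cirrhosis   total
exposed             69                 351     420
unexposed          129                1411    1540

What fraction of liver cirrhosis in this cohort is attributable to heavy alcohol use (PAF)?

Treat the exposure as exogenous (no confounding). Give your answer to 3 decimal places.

PAF ≈ 0.171

p₁ = P(outcome | exposed) = 69/420 = 0.16429
p₀ = P(outcome | unexposed) = 129/1540 = 0.083766
Exposure prevalence π = 420/1960 = 0.21429; overall risk P(Y=1) = 0.10102.
Under exogeneity, PAF = [P(Y=1) − p₀]/P(Y=1).
PAF = (0.10102 − 0.083766) / 0.10102 ≈ 0.1708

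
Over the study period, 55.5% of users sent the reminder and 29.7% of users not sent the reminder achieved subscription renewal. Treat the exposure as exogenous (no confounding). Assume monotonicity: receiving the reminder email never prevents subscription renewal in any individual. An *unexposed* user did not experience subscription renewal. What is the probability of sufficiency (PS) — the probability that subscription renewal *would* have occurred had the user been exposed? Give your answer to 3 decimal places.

PS ≈ 0.367

p₁ = 0.555, p₀ = 0.297.
Under exogeneity and monotonicity, PS = (p₁ − p₀) / (1 − p₀).
PS = (0.555 − 0.297) / (1 − 0.297) = 0.258 / 0.703 ≈ 0.3670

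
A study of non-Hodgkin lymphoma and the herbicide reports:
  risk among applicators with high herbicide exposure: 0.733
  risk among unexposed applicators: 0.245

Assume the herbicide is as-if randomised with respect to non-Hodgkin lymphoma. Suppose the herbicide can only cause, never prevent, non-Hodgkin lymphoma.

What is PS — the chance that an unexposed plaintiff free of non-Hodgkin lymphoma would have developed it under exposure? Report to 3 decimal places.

PS ≈ 0.646

Let p₁ = 0.733, p₀ = 0.245.
Under exogeneity and monotonicity, PS = (p₁ − p₀) / (1 − p₀).
PS = (0.733 − 0.245) / (1 − 0.245) = 0.488 / 0.755 ≈ 0.6464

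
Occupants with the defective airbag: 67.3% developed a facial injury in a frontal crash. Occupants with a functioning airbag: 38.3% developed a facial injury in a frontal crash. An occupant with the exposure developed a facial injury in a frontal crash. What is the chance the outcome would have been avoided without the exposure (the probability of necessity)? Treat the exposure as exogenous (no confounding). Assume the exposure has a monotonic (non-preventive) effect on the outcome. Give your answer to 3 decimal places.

p₁ = 0.673, p₀ = 0.383.
Under exogeneity and monotonicity, PN = (p₁ − p₀) / p₁.
PN = (0.673 − 0.383) / 0.673 = 0.29 / 0.673 ≈ 0.4309

PN ≈ 0.431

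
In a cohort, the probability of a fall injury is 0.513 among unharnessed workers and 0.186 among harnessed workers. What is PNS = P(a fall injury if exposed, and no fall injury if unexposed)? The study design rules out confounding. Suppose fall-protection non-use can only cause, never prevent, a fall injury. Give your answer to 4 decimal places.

Let p₁ = 0.513, p₀ = 0.186.
Under exogeneity and monotonicity, PNS = p₁ − p₀.
PNS = 0.513 − 0.186 = 0.327

PNS ≈ 0.3270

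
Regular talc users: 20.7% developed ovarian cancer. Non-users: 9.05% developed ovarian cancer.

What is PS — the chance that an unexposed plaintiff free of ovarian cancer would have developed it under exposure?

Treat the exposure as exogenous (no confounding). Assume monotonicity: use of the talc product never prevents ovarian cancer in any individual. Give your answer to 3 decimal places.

p₁ = 0.207, p₀ = 0.0905.
Under exogeneity and monotonicity, PS = (p₁ − p₀) / (1 − p₀).
PS = (0.207 − 0.0905) / (1 − 0.0905) = 0.1165 / 0.9095 ≈ 0.1281

PS ≈ 0.128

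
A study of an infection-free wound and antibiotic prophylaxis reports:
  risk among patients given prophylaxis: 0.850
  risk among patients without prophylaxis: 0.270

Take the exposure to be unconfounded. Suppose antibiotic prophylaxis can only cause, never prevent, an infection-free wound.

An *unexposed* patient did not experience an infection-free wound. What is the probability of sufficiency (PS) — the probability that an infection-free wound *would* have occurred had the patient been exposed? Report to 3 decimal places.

Let p₁ = 0.85, p₀ = 0.27.
Under exogeneity and monotonicity, PS = (p₁ − p₀) / (1 − p₀).
PS = (0.85 − 0.27) / (1 − 0.27) = 0.58 / 0.73 ≈ 0.7945

PS ≈ 0.795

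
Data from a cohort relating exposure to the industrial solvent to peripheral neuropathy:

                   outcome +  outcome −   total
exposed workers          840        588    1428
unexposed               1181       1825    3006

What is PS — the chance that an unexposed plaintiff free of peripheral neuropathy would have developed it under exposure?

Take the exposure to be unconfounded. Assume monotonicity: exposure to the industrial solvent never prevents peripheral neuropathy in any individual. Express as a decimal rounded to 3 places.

p₁ = P(outcome | exposed) = 840/1428 = 0.58824
p₀ = P(outcome | unexposed) = 1181/3006 = 0.39288
Under exogeneity and monotonicity, PS = (p₁ − p₀) / (1 − p₀).
PS = (0.58824 − 0.39288) / (1 − 0.39288) = 0.19535 / 0.60712 ≈ 0.3218

PS ≈ 0.322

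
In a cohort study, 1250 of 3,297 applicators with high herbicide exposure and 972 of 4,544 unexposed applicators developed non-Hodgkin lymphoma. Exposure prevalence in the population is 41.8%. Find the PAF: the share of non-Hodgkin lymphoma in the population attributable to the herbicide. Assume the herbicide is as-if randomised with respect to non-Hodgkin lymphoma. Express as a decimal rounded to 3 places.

p₁ = P(outcome | exposed) = 1250/3297 = 0.37913
p₀ = P(outcome | unexposed) = 972/4544 = 0.21391
Overall risk P(Y=1) = π·p₁ + (1−π)·p₀ = 0.418×0.37913 + 0.582×0.21391 = 0.28297.
Under exogeneity, PAF = [P(Y=1) − p₀] / P(Y=1).
PAF = (0.28297 − 0.21391) / 0.28297 ≈ 0.2441

PAF ≈ 0.244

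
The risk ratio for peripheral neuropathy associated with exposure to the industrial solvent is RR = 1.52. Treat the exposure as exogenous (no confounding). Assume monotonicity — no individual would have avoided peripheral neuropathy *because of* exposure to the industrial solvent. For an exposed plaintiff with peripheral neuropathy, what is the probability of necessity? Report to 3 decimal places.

Under exogeneity and monotonicity, PN = (RR − 1) / RR = 1 − 1/RR.
PN = (1.52 − 1) / 1.52 = 0.52 / 1.52 ≈ 0.3421

PN ≈ 0.342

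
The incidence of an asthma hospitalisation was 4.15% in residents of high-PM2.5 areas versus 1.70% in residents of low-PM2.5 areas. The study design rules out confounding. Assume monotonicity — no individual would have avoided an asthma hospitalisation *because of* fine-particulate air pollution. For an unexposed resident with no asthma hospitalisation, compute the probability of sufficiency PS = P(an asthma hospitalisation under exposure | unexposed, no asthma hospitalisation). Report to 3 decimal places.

p₁ = 0.0415, p₀ = 0.017.
Under exogeneity and monotonicity, PS = (p₁ − p₀) / (1 − p₀).
PS = (0.0415 − 0.017) / (1 − 0.017) = 0.0245 / 0.983 ≈ 0.0249

PS ≈ 0.025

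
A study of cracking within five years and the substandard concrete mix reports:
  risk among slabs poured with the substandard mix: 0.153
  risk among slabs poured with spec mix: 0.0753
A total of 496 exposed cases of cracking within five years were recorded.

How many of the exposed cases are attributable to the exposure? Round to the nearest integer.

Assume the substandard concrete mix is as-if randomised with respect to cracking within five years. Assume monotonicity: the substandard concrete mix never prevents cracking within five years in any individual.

Let p₁ = 0.153, p₀ = 0.0753.
PN = (p₁ − p₀)/p₁ = (0.153 − 0.0753) / 0.153 ≈ 0.50784.
Attributable cases ≈ PN × (exposed cases) = 0.50784 × 496 ≈ 251.89.

about 252 cases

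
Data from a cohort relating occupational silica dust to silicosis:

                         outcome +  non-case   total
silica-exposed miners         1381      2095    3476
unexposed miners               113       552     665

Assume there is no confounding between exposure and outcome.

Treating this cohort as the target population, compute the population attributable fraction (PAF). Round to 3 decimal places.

p₁ = P(outcome | exposed) = 1381/3476 = 0.3973
p₀ = P(outcome | unexposed) = 113/665 = 0.16992
Exposure prevalence π = 3476/4141 = 0.83941; overall risk P(Y=1) = 0.36078.
Under exogeneity, PAF = [P(Y=1) − p₀]/P(Y=1).
PAF = (0.36078 − 0.16992) / 0.36078 ≈ 0.5290

PAF ≈ 0.529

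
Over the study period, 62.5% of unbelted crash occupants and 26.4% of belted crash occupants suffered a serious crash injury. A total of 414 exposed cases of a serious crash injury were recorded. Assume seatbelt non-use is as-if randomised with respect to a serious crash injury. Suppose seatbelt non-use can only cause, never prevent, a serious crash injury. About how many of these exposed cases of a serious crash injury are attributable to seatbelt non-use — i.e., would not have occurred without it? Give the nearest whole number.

about 239 cases

p₁ = 0.625, p₀ = 0.264.
PN = (p₁ − p₀)/p₁ = (0.625 − 0.264) / 0.625 ≈ 0.57760.
Attributable cases ≈ PN × (exposed cases) = 0.57760 × 414 ≈ 239.13.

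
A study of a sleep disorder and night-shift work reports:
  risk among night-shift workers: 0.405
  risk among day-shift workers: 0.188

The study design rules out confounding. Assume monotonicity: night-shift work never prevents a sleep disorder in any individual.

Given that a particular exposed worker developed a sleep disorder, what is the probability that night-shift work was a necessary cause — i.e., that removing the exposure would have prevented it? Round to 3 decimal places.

Let p₁ = 0.405, p₀ = 0.188.
Under exogeneity and monotonicity, PN = (p₁ − p₀) / p₁.
PN = (0.405 − 0.188) / 0.405 = 0.217 / 0.405 ≈ 0.5358

PN ≈ 0.536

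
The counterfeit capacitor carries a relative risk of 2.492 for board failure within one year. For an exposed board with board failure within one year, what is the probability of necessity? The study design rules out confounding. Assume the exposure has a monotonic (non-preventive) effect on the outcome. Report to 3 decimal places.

PN ≈ 0.599

Under exogeneity and monotonicity, PN = (RR − 1) / RR = 1 − 1/RR.
PN = (2.492 − 1) / 2.492 = 1.492 / 2.492 ≈ 0.5987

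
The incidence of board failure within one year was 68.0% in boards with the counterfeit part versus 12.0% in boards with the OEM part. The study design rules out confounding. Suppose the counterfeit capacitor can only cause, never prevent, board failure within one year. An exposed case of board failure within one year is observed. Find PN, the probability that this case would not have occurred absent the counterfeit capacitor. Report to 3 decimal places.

PN ≈ 0.824

p₁ = 0.68, p₀ = 0.12.
Under exogeneity and monotonicity, PN = (p₁ − p₀) / p₁.
PN = (0.68 − 0.12) / 0.68 = 0.56 / 0.68 ≈ 0.8235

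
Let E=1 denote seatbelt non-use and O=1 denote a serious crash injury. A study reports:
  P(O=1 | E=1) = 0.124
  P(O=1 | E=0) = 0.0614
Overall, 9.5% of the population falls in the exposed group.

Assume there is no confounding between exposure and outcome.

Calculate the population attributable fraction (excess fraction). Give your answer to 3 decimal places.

PAF ≈ 0.088

Let p₁ = 0.124, p₀ = 0.0614.
Overall risk P(Y=1) = π·p₁ + (1−π)·p₀ = 0.095×0.124 + 0.905×0.0614 = 0.067347.
Under exogeneity, PAF = [P(Y=1) − p₀] / P(Y=1).
PAF = (0.067347 − 0.0614) / 0.067347 ≈ 0.0883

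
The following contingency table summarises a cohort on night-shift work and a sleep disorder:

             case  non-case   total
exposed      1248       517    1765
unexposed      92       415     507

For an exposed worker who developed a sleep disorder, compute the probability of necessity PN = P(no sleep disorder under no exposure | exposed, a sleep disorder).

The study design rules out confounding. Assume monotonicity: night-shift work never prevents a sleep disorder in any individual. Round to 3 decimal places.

p₁ = P(outcome | exposed) = 1248/1765 = 0.70708
p₀ = P(outcome | unexposed) = 92/507 = 0.18146
Under exogeneity and monotonicity, PN = (p₁ − p₀)/p₁.
PN = (0.70708 − 0.18146) / 0.70708 ≈ 0.7434

PN ≈ 0.743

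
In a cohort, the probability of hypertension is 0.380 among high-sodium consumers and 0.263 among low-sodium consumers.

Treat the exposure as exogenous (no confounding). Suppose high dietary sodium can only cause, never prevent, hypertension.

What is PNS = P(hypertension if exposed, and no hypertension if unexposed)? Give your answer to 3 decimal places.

Let p₁ = 0.38, p₀ = 0.263.
Under exogeneity and monotonicity, PNS = p₁ − p₀.
PNS = 0.38 − 0.263 = 0.117

PNS ≈ 0.117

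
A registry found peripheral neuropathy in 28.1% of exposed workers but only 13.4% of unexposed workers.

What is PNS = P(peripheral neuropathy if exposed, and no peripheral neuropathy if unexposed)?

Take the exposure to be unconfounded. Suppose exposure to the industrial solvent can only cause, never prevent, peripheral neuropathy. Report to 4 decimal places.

p₁ = 0.281, p₀ = 0.134.
Under exogeneity and monotonicity, PNS = p₁ − p₀.
PNS = 0.281 − 0.134 = 0.147

PNS ≈ 0.1470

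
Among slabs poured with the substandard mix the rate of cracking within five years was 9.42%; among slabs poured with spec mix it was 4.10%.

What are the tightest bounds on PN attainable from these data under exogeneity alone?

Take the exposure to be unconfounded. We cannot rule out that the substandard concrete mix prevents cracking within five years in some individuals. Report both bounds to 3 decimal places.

p₁ = 0.0942, p₀ = 0.041.
Under exogeneity alone the bounds on PN are max{0,(p₁−p₀)/p₁} ≤ PN ≤ min{1,(1−p₀)/p₁}.
  lower = (p₁ − p₀)/p₁ = 0.0532 / 0.0942 ≈ 0.5648
  upper = min{1, (1 − p₀)/p₁} = 0.959 / 0.0942 ≈ 10.1805 → capped at 1

0.565 ≤ PN ≤ 1.000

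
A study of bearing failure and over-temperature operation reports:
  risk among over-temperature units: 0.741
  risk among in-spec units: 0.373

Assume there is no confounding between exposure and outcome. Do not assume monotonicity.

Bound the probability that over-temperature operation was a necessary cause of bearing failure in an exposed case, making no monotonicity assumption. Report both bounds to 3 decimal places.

Let p₁ = 0.741, p₀ = 0.373.
Under exogeneity alone the bounds on PN are max{0,(p₁−p₀)/p₁} ≤ PN ≤ min{1,(1−p₀)/p₁}.
  lower = (p₁ − p₀)/p₁ = 0.368 / 0.741 ≈ 0.4966
  upper = min{1, (1 − p₀)/p₁} = 0.627 / 0.741 ≈ 0.8462

0.497 ≤ PN ≤ 0.846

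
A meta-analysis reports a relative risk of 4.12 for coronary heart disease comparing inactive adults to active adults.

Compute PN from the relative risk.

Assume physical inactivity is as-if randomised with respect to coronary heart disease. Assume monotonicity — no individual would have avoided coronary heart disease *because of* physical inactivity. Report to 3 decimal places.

Under exogeneity and monotonicity, PN = (RR − 1) / RR = 1 − 1/RR.
PN = (4.12 − 1) / 4.12 = 3.12 / 4.12 ≈ 0.7573

PN ≈ 0.757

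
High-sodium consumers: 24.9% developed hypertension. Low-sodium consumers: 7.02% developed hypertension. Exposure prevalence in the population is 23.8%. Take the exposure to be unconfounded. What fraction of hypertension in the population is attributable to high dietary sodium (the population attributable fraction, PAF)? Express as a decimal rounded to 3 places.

p₁ = 0.249, p₀ = 0.0702.
Overall risk P(Y=1) = π·p₁ + (1−π)·p₀ = 0.238×0.249 + 0.762×0.0702 = 0.11275.
Under exogeneity, PAF = [P(Y=1) − p₀] / P(Y=1).
PAF = (0.11275 − 0.0702) / 0.11275 ≈ 0.3774

PAF ≈ 0.377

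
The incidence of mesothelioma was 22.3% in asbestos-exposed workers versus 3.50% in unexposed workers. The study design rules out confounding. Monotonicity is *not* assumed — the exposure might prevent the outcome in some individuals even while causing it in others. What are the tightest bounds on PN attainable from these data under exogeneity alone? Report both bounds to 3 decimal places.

p₁ = 0.223, p₀ = 0.035.
Under exogeneity alone the bounds on PN are max{0,(p₁−p₀)/p₁} ≤ PN ≤ min{1,(1−p₀)/p₁}.
  lower = (p₁ − p₀)/p₁ = 0.188 / 0.223 ≈ 0.8430
  upper = min{1, (1 − p₀)/p₁} = 0.965 / 0.223 ≈ 4.3274 → capped at 1

0.843 ≤ PN ≤ 1.000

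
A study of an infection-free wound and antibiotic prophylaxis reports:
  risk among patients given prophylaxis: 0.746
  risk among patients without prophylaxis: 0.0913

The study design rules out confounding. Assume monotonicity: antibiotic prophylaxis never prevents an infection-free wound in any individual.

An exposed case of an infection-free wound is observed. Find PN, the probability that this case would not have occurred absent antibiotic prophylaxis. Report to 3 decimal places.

PN ≈ 0.878

Let p₁ = 0.746, p₀ = 0.0913.
Under exogeneity and monotonicity, PN = (p₁ − p₀) / p₁.
PN = (0.746 − 0.0913) / 0.746 = 0.6547 / 0.746 ≈ 0.8776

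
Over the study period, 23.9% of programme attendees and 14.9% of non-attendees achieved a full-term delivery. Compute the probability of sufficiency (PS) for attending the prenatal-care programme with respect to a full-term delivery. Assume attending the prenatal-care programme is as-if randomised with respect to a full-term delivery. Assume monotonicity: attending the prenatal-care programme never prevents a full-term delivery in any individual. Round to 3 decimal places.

PS ≈ 0.106

p₁ = 0.239, p₀ = 0.149.
Under exogeneity and monotonicity, PS = (p₁ − p₀) / (1 − p₀).
PS = (0.239 − 0.149) / (1 − 0.149) = 0.09 / 0.851 ≈ 0.1058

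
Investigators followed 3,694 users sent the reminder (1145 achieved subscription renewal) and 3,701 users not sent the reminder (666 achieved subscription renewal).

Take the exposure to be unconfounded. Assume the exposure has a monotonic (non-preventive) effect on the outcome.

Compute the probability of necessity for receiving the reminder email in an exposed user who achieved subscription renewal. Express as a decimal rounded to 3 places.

p₁ = P(outcome | exposed) = 1145/3694 = 0.30996
p₀ = P(outcome | unexposed) = 666/3701 = 0.17995
Under exogeneity and monotonicity, PN = (p₁ − p₀) / p₁.
PN = (0.30996 − 0.17995) / 0.30996 = 0.13001 / 0.30996 ≈ 0.4194

PN ≈ 0.419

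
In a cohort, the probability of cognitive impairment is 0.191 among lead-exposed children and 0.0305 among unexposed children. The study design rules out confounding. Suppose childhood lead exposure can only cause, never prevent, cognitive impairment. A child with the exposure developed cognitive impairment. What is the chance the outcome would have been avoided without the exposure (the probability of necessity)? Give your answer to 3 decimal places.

Let p₁ = 0.191, p₀ = 0.0305.
Under exogeneity and monotonicity, PN = (p₁ − p₀) / p₁.
PN = (0.191 − 0.0305) / 0.191 = 0.1605 / 0.191 ≈ 0.8403

PN ≈ 0.840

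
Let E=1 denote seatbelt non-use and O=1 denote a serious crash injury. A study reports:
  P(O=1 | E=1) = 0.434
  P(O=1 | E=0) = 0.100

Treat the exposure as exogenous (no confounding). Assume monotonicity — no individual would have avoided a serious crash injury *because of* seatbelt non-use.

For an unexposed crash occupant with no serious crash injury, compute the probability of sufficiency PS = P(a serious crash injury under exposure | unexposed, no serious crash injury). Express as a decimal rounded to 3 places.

PS ≈ 0.371

Let p₁ = 0.434, p₀ = 0.1.
Under exogeneity and monotonicity, PS = (p₁ − p₀) / (1 − p₀).
PS = (0.434 − 0.1) / (1 − 0.1) = 0.334 / 0.9 ≈ 0.3711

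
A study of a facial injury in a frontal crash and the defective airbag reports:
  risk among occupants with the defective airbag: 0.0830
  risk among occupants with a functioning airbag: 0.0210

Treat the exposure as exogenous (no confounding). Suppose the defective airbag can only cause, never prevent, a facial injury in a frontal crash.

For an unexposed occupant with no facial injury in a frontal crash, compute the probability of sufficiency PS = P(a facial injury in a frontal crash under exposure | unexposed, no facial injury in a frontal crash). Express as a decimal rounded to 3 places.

PS ≈ 0.063

Let p₁ = 0.083, p₀ = 0.021.
Under exogeneity and monotonicity, PS = (p₁ − p₀) / (1 − p₀).
PS = (0.083 − 0.021) / (1 − 0.021) = 0.062 / 0.979 ≈ 0.0633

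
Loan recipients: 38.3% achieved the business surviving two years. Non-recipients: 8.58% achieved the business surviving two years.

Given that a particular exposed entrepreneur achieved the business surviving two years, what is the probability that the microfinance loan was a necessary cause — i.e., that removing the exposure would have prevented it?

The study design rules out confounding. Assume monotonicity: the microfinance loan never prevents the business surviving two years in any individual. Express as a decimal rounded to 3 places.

p₁ = 0.383, p₀ = 0.0858.
Under exogeneity and monotonicity, PN = (p₁ − p₀) / p₁.
PN = (0.383 − 0.0858) / 0.383 = 0.2972 / 0.383 ≈ 0.7760

PN ≈ 0.776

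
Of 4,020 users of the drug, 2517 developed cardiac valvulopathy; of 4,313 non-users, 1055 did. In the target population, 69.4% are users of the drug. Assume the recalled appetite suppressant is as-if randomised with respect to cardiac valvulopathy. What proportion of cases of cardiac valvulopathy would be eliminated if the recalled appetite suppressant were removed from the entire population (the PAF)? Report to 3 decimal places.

PAF ≈ 0.520

p₁ = P(outcome | exposed) = 2517/4020 = 0.62612
p₀ = P(outcome | unexposed) = 1055/4313 = 0.24461
Overall risk P(Y=1) = π·p₁ + (1−π)·p₀ = 0.694×0.62612 + 0.306×0.24461 = 0.50938.
Under exogeneity, PAF = [P(Y=1) − p₀] / P(Y=1).
PAF = (0.50938 − 0.24461) / 0.50938 ≈ 0.5198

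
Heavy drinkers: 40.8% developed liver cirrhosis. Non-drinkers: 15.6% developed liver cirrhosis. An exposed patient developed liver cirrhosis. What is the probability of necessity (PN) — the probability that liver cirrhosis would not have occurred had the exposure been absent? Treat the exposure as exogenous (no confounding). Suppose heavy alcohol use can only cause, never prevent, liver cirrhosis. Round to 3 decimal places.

p₁ = 0.408, p₀ = 0.156.
Under exogeneity and monotonicity, PN = (p₁ − p₀) / p₁.
PN = (0.408 − 0.156) / 0.408 = 0.252 / 0.408 ≈ 0.6176

PN ≈ 0.618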